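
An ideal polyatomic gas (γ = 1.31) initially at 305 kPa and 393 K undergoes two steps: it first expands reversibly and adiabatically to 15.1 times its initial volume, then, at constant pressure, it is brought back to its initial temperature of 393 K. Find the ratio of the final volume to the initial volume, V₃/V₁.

V₃/V₁ ≈ 35.0

Adiabatic step: V₂/V₁ = 15.1; T₂ = T₁·(1/15.1)^(0.31) = 169.4 K.
Isobaric step: V₃/V₂ = T₃/T₂ = 393/169.4.
V₃/V₁ = (V₂/V₁)(V₃/V₂) = 15.1 × (393/169.4) = 35.03.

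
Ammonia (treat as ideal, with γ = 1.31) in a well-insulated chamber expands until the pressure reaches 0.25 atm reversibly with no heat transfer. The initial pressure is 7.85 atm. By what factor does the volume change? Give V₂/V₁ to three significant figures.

From PV^γ = const, V₂/V₁ = (P₁/P₂)^(1/γ).
V₂/V₁ = (7.85/0.25)^(0.763) = 13.89.

V₂/V₁ ≈ 13.9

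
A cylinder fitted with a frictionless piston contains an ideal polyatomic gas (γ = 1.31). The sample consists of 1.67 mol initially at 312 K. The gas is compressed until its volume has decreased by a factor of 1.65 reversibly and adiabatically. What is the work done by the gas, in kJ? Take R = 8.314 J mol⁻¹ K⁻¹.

W ≈ -2.35 kJ

For a reversible adiabat TV^(γ−1) is constant, so T₂ = T₁ (V₁/V₂)^(γ−1).
T₂ = 312 × 1.65^(0.31) = 364.4 K.
Q = 0, so ΔU = W_on_gas = nCᵥΔT with Cᵥ = R/(γ−1) = 26.82 J/(mol·K).
ΔU = 1.67 × 26.82 × (364.4 − 312) = 2347 J.
Work done by the gas = −ΔU = -2347 J.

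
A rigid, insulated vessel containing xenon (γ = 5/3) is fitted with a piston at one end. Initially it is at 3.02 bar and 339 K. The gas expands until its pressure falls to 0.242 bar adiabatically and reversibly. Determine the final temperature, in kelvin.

Adiabatic: T₂/T₁ = (P₂/P₁)^((γ−1)/γ).
T₂ = 339 × (0.242/3.02)^(2/5) = 123.5 K.

T₂ ≈ 124 K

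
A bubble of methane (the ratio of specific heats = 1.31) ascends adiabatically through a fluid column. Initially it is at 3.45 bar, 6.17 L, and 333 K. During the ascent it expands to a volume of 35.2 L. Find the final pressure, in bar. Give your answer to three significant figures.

Since PV^γ is constant along a reversible adiabat, P₂ = P₁ (V₁/V₂)^γ.
P₂ = 3.45 × (6.17/35.2)^(1.31) = 0.3525 bar.

P₂ ≈ 0.352 bar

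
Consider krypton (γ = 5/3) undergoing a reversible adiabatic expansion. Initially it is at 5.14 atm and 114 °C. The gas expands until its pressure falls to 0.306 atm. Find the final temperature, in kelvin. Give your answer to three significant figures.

T₂ ≈ 125 K

Along an adiabat T P^((1−γ)/γ) is constant, so T₂ = T₁ (P₂/P₁)^((γ−1)/γ).
T₁ = 114 °C = 387.1 K.
T₂ = 387.1 × (0.306/5.14)^(2/5) = 125.3 K.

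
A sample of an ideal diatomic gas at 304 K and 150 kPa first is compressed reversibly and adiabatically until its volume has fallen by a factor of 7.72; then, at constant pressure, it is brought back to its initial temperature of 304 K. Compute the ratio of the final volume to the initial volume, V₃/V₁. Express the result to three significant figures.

For a diatomic ideal gas γ = 7/5.
Adiabatic step: V₂/V₁ = 0.1295; T₂ = T₁·7.72^(2/5) = 688.5 K.
Isobaric step: V₃/V₂ = T₃/T₂ = 304/688.5.
V₃/V₁ = (V₂/V₁)(V₃/V₂) = 0.1295 × (304/688.5) = 0.05719.

V₃/V₁ ≈ 0.0572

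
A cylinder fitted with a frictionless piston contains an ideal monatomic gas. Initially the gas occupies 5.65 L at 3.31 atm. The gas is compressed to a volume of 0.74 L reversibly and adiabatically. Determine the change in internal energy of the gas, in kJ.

ΔU ≈ 8.18 kJ

γ = 5/3 for a monatomic ideal gas.
P₂ = P₁(V₁/V₂)^γ = 3.31×(5.65/0.74)^(5/3) = 97.99 atm.
For a reversible adiabat, W_by_gas = (P₁V₁ − P₂V₂)/(γ−1).
W_by = (335400×0.00565 − 9.929×10^6×0.00074) / (2/3) = -8179 J.
Q = 0 ⇒ ΔU = −W_by = 8179 J.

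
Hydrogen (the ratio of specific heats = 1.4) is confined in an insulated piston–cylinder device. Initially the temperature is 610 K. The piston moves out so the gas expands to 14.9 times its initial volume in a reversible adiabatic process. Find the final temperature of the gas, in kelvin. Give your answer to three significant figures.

T₂ ≈ 207 K

For a reversible adiabat TV^(γ−1) is constant, so T₂ = T₁ (V₁/V₂)^(γ−1).
T₂ = 610 × (1/14.9)^(0.4) = 207 K.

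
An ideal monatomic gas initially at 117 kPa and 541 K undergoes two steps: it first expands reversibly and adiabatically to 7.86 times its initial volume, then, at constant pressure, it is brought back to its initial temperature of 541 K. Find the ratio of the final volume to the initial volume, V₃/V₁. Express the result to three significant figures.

V₃/V₁ ≈ 31.1

For a monatomic ideal gas γ = 5/3.
Adiabatic step: V₂/V₁ = 7.86; T₂ = T₁·(1/7.86)^(2/3) = 136.9 K.
Isobaric step: V₃/V₂ = T₃/T₂ = 541/136.9.
V₃/V₁ = (V₂/V₁)(V₃/V₂) = 7.86 × (541/136.9) = 31.07.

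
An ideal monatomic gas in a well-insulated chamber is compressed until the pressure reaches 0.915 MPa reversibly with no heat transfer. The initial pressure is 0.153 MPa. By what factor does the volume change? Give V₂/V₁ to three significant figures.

From PV^γ = const, V₂/V₁ = (P₁/P₂)^(1/γ).
For a monatomic ideal gas γ = 5/3.
V₂/V₁ = (0.153/0.915)^(3/5) = 0.3419.

V₂/V₁ ≈ 0.342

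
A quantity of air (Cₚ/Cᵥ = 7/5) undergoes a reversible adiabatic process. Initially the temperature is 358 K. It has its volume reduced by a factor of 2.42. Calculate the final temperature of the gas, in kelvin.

Adiabatic: T₁V₁^(γ−1) = T₂V₂^(γ−1) ⇒ T₂ = T₁ (V₁/V₂)^(γ−1).
T₂ = 358 × 2.42^(2/5) = 509.8 K.

T₂ ≈ 510 K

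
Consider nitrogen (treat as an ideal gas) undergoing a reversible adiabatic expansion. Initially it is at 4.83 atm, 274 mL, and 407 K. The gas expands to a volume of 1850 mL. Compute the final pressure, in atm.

P₂ ≈ 0.333 atm

Adiabatic: P₁V₁^γ = P₂V₂^γ ⇒ P₂ = P₁ (V₁/V₂)^γ.
γ = 7/5 for a diatomic ideal gas.
P₂ = 4.83 × (274/1850)^(7/5) = 0.3332 atm.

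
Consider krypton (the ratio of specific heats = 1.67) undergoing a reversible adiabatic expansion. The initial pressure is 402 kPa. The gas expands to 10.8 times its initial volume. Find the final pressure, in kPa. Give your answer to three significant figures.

Adiabatic: P₁V₁^γ = P₂V₂^γ ⇒ P₂ = P₁ (V₁/V₂)^γ.
P₂ = 402 × (1/10.8)^(1.67) = 7.558 kPa.

P₂ ≈ 7.56 kPa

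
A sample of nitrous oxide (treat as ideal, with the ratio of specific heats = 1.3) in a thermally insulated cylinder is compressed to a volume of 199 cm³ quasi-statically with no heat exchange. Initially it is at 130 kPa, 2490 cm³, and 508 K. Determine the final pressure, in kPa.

P₂ ≈ 3470 kPa

Since PV^γ is constant along a reversible adiabat, P₂ = P₁ (V₁/V₂)^γ.
P₂ = 130 × (2490/199)^(1.3) = 3471 kPa.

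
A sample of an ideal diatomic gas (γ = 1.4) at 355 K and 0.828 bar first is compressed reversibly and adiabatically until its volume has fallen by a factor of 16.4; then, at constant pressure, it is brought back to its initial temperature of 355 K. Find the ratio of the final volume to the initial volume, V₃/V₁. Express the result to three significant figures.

Adiabatic step: V₂/V₁ = 0.06098; T₂ = T₁·16.4^(0.4) = 1087 K.
Isobaric step: V₃/V₂ = T₃/T₂ = 355/1087.
V₃/V₁ = (V₂/V₁)(V₃/V₂) = 0.06098 × (355/1087) = 0.01992.

V₃/V₁ ≈ 0.0199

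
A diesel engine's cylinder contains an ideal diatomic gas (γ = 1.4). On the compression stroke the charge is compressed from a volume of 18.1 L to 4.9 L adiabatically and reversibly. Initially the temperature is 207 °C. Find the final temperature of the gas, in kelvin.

For a reversible adiabat TV^(γ−1) is constant, so T₂ = T₁ (V₁/V₂)^(γ−1).
T₁ = 207 °C = 480.1 K.
T₂ = 480.1 × (18.1/4.9)^(0.4) = 809.8 K.

T₂ ≈ 810 K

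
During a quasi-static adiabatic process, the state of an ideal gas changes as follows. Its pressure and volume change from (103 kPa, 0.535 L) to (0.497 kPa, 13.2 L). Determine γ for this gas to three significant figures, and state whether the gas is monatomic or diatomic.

PV^γ = const ⇒ γ = ln(P₂/P₁) / ln(V₁/V₂).
γ = ln(0.497/103) / ln(0.535/13.2) = 1.664.
γ ≈ 1.66 is close to 5/3, so the gas is monatomic.

γ ≈ 1.66; monatomic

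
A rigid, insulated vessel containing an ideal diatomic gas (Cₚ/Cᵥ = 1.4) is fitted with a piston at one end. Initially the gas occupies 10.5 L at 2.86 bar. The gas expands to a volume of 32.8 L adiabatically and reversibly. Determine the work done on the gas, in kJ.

P₂ = P₁(V₁/V₂)^γ = 2.86×(10.5/32.8)^(1.4) = 0.5805 bar.
For a reversible adiabat, W_by_gas = (P₁V₁ − P₂V₂)/(γ−1).
W_by = (286000×0.0105 − 58050×0.0328) / (0.4) = 2747 J.
W_on_gas = −W_by = -2747 J.

W ≈ -2.75 kJ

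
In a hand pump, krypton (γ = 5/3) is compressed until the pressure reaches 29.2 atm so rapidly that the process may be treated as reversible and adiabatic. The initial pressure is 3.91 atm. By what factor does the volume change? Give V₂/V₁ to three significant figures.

V₂/V₁ ≈ 0.299

From PV^γ = const, V₂/V₁ = (P₁/P₂)^(1/γ).
V₂/V₁ = (3.91/29.2)^(3/5) = 0.2993.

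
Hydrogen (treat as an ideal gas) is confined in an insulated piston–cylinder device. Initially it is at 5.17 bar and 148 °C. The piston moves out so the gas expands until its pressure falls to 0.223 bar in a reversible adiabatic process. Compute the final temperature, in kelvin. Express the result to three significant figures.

T₂ ≈ 172 K

Along an adiabat T P^((1−γ)/γ) is constant, so T₂ = T₁ (P₂/P₁)^((γ−1)/γ).
For a diatomic ideal gas γ = 7/5, so (γ−1)/γ = 2/7.
T₁ = 148 °C = 421.1 K.
T₂ = 421.1 × (0.223/5.17)^(2/7) = 171.5 K.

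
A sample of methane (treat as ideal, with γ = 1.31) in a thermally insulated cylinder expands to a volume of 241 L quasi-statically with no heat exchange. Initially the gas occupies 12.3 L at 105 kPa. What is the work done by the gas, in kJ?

P₂ = P₁(V₁/V₂)^γ = 105×(12.3/241)^(1.31) = 2.131 kPa.
For a reversible adiabat, W_by_gas = (P₁V₁ − P₂V₂)/(γ−1).
W_by = (105000×0.0123 − 2131×0.241) / (0.31) = 2510 J.

W ≈ 2.51 kJ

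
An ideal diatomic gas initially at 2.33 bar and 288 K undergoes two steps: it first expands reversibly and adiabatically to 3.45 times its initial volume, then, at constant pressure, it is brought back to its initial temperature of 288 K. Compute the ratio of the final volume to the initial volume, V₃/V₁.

For a diatomic ideal gas γ = 7/5.
Adiabatic step: V₂/V₁ = 3.45; T₂ = T₁·(1/3.45)^(2/5) = 175.5 K.
Isobaric step: V₃/V₂ = T₃/T₂ = 288/175.5.
V₃/V₁ = (V₂/V₁)(V₃/V₂) = 3.45 × (288/175.5) = 5.662.

V₃/V₁ ≈ 5.66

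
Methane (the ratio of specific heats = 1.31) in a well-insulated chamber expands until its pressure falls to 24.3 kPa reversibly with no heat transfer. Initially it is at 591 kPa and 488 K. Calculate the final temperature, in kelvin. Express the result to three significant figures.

T₂ ≈ 229 K

Adiabatic: T₂/T₁ = (P₂/P₁)^((γ−1)/γ).
T₂ = 488 × (24.3/591)^(0.237) = 229.3 K.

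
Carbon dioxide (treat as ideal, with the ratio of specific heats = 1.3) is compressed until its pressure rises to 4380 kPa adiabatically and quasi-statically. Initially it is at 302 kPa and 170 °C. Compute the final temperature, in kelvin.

T₂ ≈ 821 K

Adiabatic: T₂/T₁ = (P₂/P₁)^((γ−1)/γ).
T₁ = 170 °C = 443.1 K.
T₂ = 443.1 × (4380/302)^(0.231) = 821.5 K.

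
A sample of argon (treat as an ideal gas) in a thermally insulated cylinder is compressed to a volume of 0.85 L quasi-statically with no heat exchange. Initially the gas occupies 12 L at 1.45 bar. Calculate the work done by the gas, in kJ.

γ = 5/3 for a monatomic ideal gas.
P₂ = P₁(V₁/V₂)^γ = 1.45×(12/0.85)^(5/3) = 119.6 bar.
For a reversible adiabat, W_by_gas = (P₁V₁ − P₂V₂)/(γ−1).
W_by = (145000×0.012 − 1.196×10^7×0.00085) / (2/3) = -12640 J.

W ≈ -12.6 kJ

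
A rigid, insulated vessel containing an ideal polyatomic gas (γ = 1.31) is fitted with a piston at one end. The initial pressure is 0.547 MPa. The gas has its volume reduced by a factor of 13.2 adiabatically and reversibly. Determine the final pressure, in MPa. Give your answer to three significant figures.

P₂ ≈ 16.1 MPa

Adiabatic: P₁V₁^γ = P₂V₂^γ ⇒ P₂ = P₁ (V₁/V₂)^γ.
P₂ = 0.547 × 13.2^(1.31) = 16.07 MPa.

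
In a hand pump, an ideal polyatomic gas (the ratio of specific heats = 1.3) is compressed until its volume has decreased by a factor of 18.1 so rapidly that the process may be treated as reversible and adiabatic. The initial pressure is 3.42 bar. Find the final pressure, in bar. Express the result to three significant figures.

Since PV^γ is constant along a reversible adiabat, P₂ = P₁ (V₁/V₂)^γ.
P₂ = 3.42 × 18.1^(1.3) = 147.6 bar.

P₂ ≈ 148 bar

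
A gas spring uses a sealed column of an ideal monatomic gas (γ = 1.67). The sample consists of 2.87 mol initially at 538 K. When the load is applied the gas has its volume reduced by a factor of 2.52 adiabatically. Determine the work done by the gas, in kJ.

W ≈ -16.4 kJ

Adiabatic: T₁V₁^(γ−1) = T₂V₂^(γ−1) ⇒ T₂ = T₁ (V₁/V₂)^(γ−1).
T₂ = 538 × 2.52^(0.67) = 999.4 K.
Q = 0, so ΔU = W_on_gas = nCᵥΔT with Cᵥ = R/(γ−1) = 12.41 J/(mol·K).
ΔU = 2.87 × 12.41 × (999.4 − 538) = 16430 J.
Work done by the gas = −ΔU = -16430 J.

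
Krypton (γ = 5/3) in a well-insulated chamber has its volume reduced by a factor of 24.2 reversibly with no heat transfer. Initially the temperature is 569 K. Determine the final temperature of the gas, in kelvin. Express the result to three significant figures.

T₂ ≈ 4760 K

For a reversible adiabat TV^(γ−1) is constant, so T₂ = T₁ (V₁/V₂)^(γ−1).
T₂ = 569 × 24.2^(2/3) = 4761 K.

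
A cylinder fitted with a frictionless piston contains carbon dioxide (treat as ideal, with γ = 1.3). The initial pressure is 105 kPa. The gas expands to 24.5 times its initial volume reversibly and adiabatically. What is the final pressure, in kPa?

P₂ ≈ 1.64 kPa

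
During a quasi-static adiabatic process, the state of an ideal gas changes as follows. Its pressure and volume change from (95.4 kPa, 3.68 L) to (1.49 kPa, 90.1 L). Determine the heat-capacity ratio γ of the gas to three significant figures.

PV^γ = const ⇒ γ = ln(P₂/P₁) / ln(V₁/V₂).
γ = ln(1.49/95.4) / ln(3.68/90.1) = 1.301.

γ ≈ 1.30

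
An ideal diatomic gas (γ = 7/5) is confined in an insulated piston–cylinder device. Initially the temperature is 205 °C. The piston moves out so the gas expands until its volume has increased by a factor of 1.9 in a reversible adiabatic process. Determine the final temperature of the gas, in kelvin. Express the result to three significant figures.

For a reversible adiabat TV^(γ−1) is constant, so T₂ = T₁ (V₁/V₂)^(γ−1).
T₁ = 205 °C = 478.1 K.
T₂ = 478.1 × (1/1.9)^(2/5) = 369.9 K.

T₂ ≈ 370 K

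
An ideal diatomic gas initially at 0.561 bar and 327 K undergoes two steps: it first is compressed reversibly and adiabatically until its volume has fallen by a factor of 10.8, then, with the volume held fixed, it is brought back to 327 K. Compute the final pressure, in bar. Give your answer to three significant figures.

For a diatomic ideal gas γ = 7/5.
Adiabatic step (PV^γ = const): P₂ = 0.561×10.8^(7/5) = 15.69 bar; T₂ = 327×10.8^(2/5) = 847.1 K.
Isochoric: P₃ = P₂(T₃/T₂) = 15.69 × (327/847.1) = 6.059 bar.

P₃ ≈ 6.06 bar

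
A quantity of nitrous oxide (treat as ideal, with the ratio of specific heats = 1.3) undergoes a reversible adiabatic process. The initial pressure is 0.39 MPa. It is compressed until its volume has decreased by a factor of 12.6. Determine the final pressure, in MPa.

Since PV^γ is constant along a reversible adiabat, P₂ = P₁ (V₁/V₂)^γ.
P₂ = 0.39 × 12.6^(1.3) = 10.51 MPa.

P₂ ≈ 10.5 MPa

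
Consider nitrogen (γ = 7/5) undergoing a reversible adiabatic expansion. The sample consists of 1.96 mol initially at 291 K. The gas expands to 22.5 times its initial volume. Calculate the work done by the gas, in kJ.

For a reversible adiabat TV^(γ−1) is constant, so T₂ = T₁ (V₁/V₂)^(γ−1).
T₂ = 291 × (1/22.5)^(2/5) = 83.76 K.
Q = 0, so ΔU = W_on_gas = nCᵥΔT with Cᵥ = R/(γ−1) = 20.79 J/(mol·K).
ΔU = 1.96 × 20.79 × (83.76 − 291) = -8443 J.
Work done by the gas = −ΔU = 8443 J.

W ≈ 8.44 kJ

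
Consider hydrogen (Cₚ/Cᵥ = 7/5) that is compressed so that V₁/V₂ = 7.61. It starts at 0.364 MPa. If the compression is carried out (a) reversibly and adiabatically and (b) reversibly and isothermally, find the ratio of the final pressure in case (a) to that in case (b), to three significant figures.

P_adiabatic / P_isothermal ≈ 2.25

Isothermal: P_b = P₁(V₁/V₂) = 0.364×7.61.
Adiabatic: P_a = P₁(V₁/V₂)^γ = 0.364×7.61^(7/5).
P_a/P_b = (V₁/V₂)^(γ−1) = 7.61^(2/5) = 2.252.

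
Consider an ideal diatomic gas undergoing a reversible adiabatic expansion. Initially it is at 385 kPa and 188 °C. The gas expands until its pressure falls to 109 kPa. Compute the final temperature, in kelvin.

Adiabatic: T₂/T₁ = (P₂/P₁)^((γ−1)/γ).
For a diatomic ideal gas γ = 7/5, so (γ−1)/γ = 2/7.
T₁ = 188 °C = 461.1 K.
T₂ = 461.1 × (109/385)^(2/7) = 321.6 K.

T₂ ≈ 322 K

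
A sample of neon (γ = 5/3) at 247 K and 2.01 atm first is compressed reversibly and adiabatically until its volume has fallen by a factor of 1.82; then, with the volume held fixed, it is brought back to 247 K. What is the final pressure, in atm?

P₃ ≈ 3.66 atm

Adiabatic step (PV^γ = const): P₂ = 2.01×1.82^(5/3) = 5.453 atm; T₂ = 247×1.82^(2/3) = 368.2 K.
Isochoric: P₃ = P₂(T₃/T₂) = 5.453 × (247/368.2) = 3.658 atm.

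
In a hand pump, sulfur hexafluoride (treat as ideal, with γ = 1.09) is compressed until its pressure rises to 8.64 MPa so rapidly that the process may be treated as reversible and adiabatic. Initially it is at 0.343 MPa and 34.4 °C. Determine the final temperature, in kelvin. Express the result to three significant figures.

Adiabatic: T₂/T₁ = (P₂/P₁)^((γ−1)/γ).
T₁ = 34.4 °C = 307.5 K.
T₂ = 307.5 × (8.64/0.343)^(0.0826) = 401.4 K.

T₂ ≈ 401 K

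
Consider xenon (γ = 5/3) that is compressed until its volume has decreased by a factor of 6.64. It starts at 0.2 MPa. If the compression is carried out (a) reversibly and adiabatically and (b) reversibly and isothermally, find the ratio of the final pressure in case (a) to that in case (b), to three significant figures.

P_adiabatic / P_isothermal ≈ 3.53

Isothermal: P_b = P₁(V₁/V₂) = 0.2×6.64.
Adiabatic: P_a = P₁(V₁/V₂)^γ = 0.2×6.64^(5/3).
P_a/P_b = (V₁/V₂)^(γ−1) = 6.64^(2/3) = 3.533.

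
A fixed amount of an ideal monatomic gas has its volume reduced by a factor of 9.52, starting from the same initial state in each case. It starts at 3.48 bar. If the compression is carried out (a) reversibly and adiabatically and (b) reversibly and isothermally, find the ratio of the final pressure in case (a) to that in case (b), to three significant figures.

For a monatomic ideal gas γ = 5/3.
Isothermal: P_b = P₁(V₁/V₂) = 3.48×9.52.
Adiabatic: P_a = P₁(V₁/V₂)^γ = 3.48×9.52^(5/3).
P_a/P_b = (V₁/V₂)^(γ−1) = 9.52^(2/3) = 4.492.

P_adiabatic / P_isothermal ≈ 4.49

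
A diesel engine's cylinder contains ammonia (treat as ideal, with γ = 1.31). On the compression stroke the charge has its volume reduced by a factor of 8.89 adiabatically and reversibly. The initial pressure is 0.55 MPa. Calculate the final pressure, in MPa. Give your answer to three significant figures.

P₂ ≈ 9.63 MPa

Since PV^γ is constant along a reversible adiabat, P₂ = P₁ (V₁/V₂)^γ.
P₂ = 0.55 × 8.89^(1.31) = 9.626 MPa.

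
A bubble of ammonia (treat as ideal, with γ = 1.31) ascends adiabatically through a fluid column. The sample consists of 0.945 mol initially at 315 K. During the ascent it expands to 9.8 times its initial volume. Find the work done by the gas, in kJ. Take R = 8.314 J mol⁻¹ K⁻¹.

W ≈ 4.05 kJ

Adiabatic: T₁V₁^(γ−1) = T₂V₂^(γ−1) ⇒ T₂ = T₁ (V₁/V₂)^(γ−1).
T₂ = 315 × (1/9.8)^(0.31) = 155.2 K.
Q = 0, so ΔU = W_on_gas = nCᵥΔT with Cᵥ = R/(γ−1) = 26.82 J/(mol·K).
ΔU = 0.945 × 26.82 × (155.2 − 315) = -4049 J.
Work done by the gas = −ΔU = 4049 J.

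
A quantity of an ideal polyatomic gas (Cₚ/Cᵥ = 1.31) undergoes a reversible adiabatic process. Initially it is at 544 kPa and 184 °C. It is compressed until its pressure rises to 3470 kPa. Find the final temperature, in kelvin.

Along an adiabat T P^((1−γ)/γ) is constant, so T₂ = T₁ (P₂/P₁)^((γ−1)/γ).
T₁ = 184 °C = 457.1 K.
T₂ = 457.1 × (3470/544)^(0.237) = 708.7 K.

T₂ ≈ 709 K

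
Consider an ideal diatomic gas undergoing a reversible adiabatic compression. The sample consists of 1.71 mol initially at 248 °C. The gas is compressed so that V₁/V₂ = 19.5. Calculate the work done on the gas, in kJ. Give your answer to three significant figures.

W ≈ 42.3 kJ

Adiabatic: T₁V₁^(γ−1) = T₂V₂^(γ−1) ⇒ T₂ = T₁ (V₁/V₂)^(γ−1).
γ = 7/5 for a diatomic ideal gas, so γ−1 = 2/5.
T₁ = 248 °C = 521.1 K.
T₂ = 521.1 × 19.5^(2/5) = 1710 K.
Q = 0, so ΔU = W_on_gas = nCᵥΔT with Cᵥ = R/(γ−1) = 20.79 J/(mol·K).
ΔU = 1.71 × 20.79 × (1710 − 521.1) = 42250 J.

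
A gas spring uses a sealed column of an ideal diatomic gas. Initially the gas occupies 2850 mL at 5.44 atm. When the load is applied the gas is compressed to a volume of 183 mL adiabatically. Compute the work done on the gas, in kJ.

W ≈ 7.85 kJ

γ = 7/5 for a diatomic ideal gas.
P₂ = P₁(V₁/V₂)^γ = 5.44×(2850/183)^(7/5) = 254.1 atm.
For a reversible adiabat, W_by_gas = (P₁V₁ − P₂V₂)/(γ−1).
W_by = (551200×0.00285 − 2.574×10^7×0.000183) / (2/5) = -7850 J.
W_on_gas = −W_by = 7850 J.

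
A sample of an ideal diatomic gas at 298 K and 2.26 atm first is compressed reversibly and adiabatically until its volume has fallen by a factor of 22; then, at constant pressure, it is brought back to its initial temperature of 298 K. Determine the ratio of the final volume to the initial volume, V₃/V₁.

V₃/V₁ ≈ 0.0132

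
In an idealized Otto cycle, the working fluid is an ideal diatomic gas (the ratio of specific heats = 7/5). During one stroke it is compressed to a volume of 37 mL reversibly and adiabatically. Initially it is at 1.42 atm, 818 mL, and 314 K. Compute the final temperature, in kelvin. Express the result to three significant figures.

Adiabatic: T₁V₁^(γ−1) = T₂V₂^(γ−1) ⇒ T₂ = T₁ (V₁/V₂)^(γ−1).
T₂ = 314 × (818/37)^(2/5) = 1083 K.

T₂ ≈ 1080 K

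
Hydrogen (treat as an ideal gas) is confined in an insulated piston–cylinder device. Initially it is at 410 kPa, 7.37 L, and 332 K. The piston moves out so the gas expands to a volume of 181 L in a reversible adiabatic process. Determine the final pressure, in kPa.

Since PV^γ is constant along a reversible adiabat, P₂ = P₁ (V₁/V₂)^γ.
γ = 7/5 for a diatomic ideal gas.
P₂ = 410 × (7.37/181)^(7/5) = 4.64 kPa.

P₂ ≈ 4.64 kPa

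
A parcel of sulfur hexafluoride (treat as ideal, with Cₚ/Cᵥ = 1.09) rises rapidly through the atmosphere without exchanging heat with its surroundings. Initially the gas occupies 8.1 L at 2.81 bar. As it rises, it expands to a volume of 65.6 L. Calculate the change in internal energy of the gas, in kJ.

ΔU ≈ -4.34 kJ

P₂ = P₁(V₁/V₂)^γ = 2.81×(8.1/65.6)^(1.09) = 0.2874 bar.
For a reversible adiabat, W_by_gas = (P₁V₁ − P₂V₂)/(γ−1).
W_by = (281000×0.0081 − 28740×0.0656) / (0.09) = 4340 J.
Q = 0 ⇒ ΔU = −W_by = -4340 J.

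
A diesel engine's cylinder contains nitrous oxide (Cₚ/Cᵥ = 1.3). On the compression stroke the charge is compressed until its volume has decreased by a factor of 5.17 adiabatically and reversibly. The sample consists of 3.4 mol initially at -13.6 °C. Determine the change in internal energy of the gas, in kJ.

Adiabatic: T₁V₁^(γ−1) = T₂V₂^(γ−1) ⇒ T₂ = T₁ (V₁/V₂)^(γ−1).
T₁ = -13.6 °C = 259.5 K.
T₂ = 259.5 × 5.17^(0.3) = 424.9 K.
Q = 0, so ΔU = W_on_gas = nCᵥΔT with Cᵥ = R/(γ−1) = 27.71 J/(mol·K).
ΔU = 3.4 × 27.71 × (424.9 − 259.5) = 15580 J.

ΔU ≈ 15.6 kJ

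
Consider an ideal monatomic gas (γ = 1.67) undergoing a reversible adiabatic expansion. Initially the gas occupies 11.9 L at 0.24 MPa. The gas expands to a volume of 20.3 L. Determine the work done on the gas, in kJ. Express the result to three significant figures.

P₂ = P₁(V₁/V₂)^γ = 0.24×(11.9/20.3)^(1.67) = 0.09837 MPa.
For a reversible adiabat, W_by_gas = (P₁V₁ − P₂V₂)/(γ−1).
W_by = (240000×0.0119 − 98370×0.0203) / (0.67) = 1282 J.
W_on_gas = −W_by = -1282 J.

W ≈ -1.28 kJ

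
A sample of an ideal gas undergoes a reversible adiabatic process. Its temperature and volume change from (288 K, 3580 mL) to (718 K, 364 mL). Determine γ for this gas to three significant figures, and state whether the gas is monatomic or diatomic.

TV^(γ−1) = const ⇒ γ − 1 = ln(T₂/T₁) / ln(V₁/V₂).
γ = 1 + ln(718/288) / ln(3580/364) = 1.4.
γ ≈ 1.40 is close to 7/5, so the gas is diatomic.

γ ≈ 1.40; diatomic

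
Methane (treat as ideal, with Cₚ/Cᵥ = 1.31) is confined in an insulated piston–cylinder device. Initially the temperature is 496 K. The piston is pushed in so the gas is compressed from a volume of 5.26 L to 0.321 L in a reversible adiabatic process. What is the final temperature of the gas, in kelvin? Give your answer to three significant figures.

Adiabatic: T₁V₁^(γ−1) = T₂V₂^(γ−1) ⇒ T₂ = T₁ (V₁/V₂)^(γ−1).
T₂ = 496 × (5.26/0.321)^(0.31) = 1180 K.

T₂ ≈ 1180 K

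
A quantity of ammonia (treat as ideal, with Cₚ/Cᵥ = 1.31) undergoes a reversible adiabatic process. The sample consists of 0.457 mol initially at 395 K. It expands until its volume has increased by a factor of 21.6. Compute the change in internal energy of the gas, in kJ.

For a reversible adiabat TV^(γ−1) is constant, so T₂ = T₁ (V₁/V₂)^(γ−1).
T₂ = 395 × (1/21.6)^(0.31) = 152.4 K.
Q = 0, so ΔU = W_on_gas = nCᵥΔT with Cᵥ = R/(γ−1) = 26.82 J/(mol·K).
ΔU = 0.457 × 26.82 × (152.4 − 395) = -2974 J.

ΔU ≈ -2.97 kJ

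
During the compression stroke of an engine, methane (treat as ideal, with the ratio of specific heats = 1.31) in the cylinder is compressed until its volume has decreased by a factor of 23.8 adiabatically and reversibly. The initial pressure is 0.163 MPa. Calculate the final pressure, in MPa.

P₂ ≈ 10.4 MPa

Adiabatic: P₁V₁^γ = P₂V₂^γ ⇒ P₂ = P₁ (V₁/V₂)^γ.
P₂ = 0.163 × 23.8^(1.31) = 10.36 MPa.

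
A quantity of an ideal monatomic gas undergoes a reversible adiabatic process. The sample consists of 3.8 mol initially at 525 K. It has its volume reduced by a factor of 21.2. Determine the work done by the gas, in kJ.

For a reversible adiabat TV^(γ−1) is constant, so T₂ = T₁ (V₁/V₂)^(γ−1).
γ = 5/3 for a monatomic ideal gas, so γ−1 = 2/3.
T₂ = 525 × 21.2^(2/3) = 4021 K.
Q = 0, so ΔU = W_on_gas = nCᵥΔT with Cᵥ = R/(γ−1) = 12.47 J/(mol·K).
ΔU = 3.8 × 12.47 × (4021 − 525) = 165700 J.
Work done by the gas = −ΔU = -165700 J.

W ≈ -166 kJ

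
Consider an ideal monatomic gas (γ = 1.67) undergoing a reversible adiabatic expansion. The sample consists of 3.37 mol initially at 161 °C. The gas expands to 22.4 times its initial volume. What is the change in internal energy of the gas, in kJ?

ΔU ≈ -15.9 kJ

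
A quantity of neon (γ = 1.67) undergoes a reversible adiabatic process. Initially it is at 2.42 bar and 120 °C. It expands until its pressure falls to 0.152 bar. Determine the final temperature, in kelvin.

T₂ ≈ 130 K

Adiabatic: T₂/T₁ = (P₂/P₁)^((γ−1)/γ).
T₁ = 120 °C = 393.1 K.
T₂ = 393.1 × (0.152/2.42)^(0.401) = 129.5 K.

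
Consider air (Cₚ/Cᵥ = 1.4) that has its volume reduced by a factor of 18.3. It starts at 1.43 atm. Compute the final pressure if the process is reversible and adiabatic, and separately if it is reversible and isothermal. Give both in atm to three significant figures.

adiabatic: 83.7 atm; isothermal: 26.2 atm

Isothermal: P₂ = P₁(V₁/V₂) = 1.43×18.3 = 26.17 atm.
Adiabatic: P₂ = P₁(V₁/V₂)^γ = 1.43×18.3^(1.4) = 83.71 atm.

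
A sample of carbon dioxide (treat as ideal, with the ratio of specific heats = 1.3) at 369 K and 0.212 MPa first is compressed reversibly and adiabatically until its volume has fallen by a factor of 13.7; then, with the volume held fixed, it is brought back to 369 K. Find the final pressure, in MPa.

Adiabatic step (PV^γ = const): P₂ = 0.212×13.7^(1.3) = 6.369 MPa; T₂ = 369×13.7^(0.3) = 809.2 K.
Isochoric: P₃ = P₂(T₃/T₂) = 6.369 × (369/809.2) = 2.904 MPa.

P₃ ≈ 2.90 MPa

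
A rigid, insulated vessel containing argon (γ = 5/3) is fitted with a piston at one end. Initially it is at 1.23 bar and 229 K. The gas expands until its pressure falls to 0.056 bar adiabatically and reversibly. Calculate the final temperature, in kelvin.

T₂ ≈ 66.6 K

Adiabatic: T₂/T₁ = (P₂/P₁)^((γ−1)/γ).
T₂ = 229 × (0.056/1.23)^(2/5) = 66.55 K.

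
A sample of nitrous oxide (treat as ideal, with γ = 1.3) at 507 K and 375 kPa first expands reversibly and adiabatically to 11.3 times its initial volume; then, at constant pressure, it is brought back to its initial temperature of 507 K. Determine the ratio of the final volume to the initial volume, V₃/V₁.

V₃/V₁ ≈ 23.4

Adiabatic step: V₂/V₁ = 11.3; T₂ = T₁·(1/11.3)^(0.3) = 245 K.
Isobaric step: V₃/V₂ = T₃/T₂ = 507/245.
V₃/V₁ = (V₂/V₁)(V₃/V₂) = 11.3 × (507/245) = 23.39.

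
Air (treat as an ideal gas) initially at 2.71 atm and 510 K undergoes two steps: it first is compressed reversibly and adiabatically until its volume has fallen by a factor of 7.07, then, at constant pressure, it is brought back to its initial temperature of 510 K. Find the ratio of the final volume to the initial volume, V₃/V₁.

V₃/V₁ ≈ 0.0647

For a diatomic ideal gas γ = 7/5.
Adiabatic step: V₂/V₁ = 0.1414; T₂ = T₁·7.07^(2/5) = 1115 K.
Isobaric step: V₃/V₂ = T₃/T₂ = 510/1115.
V₃/V₁ = (V₂/V₁)(V₃/V₂) = 0.1414 × (510/1115) = 0.06469.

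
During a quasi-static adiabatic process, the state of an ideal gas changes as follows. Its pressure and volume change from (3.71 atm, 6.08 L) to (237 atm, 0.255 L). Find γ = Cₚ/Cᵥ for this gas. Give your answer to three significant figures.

PV^γ = const ⇒ γ = ln(P₂/P₁) / ln(V₁/V₂).
γ = ln(237/3.71) / ln(6.08/0.255) = 1.311.

γ ≈ 1.31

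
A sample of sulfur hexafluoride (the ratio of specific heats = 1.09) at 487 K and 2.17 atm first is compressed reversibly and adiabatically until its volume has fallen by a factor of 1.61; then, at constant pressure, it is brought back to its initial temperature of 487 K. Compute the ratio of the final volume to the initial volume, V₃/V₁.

V₃/V₁ ≈ 0.595

Adiabatic step: V₂/V₁ = 0.6211; T₂ = T₁·1.61^(0.09) = 508.3 K.
Isobaric step: V₃/V₂ = T₃/T₂ = 487/508.3.
V₃/V₁ = (V₂/V₁)(V₃/V₂) = 0.6211 × (487/508.3) = 0.5951.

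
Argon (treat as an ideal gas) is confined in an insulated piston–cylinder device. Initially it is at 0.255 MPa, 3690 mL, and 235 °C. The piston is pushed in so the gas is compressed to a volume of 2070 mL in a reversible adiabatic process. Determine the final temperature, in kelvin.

T₂ ≈ 747 K

Adiabatic: T₁V₁^(γ−1) = T₂V₂^(γ−1) ⇒ T₂ = T₁ (V₁/V₂)^(γ−1).
γ = 5/3 for a monatomic ideal gas.
T₁ = 235 °C = 508.1 K.
T₂ = 508.1 × (3690/2070)^(2/3) = 747.1 K.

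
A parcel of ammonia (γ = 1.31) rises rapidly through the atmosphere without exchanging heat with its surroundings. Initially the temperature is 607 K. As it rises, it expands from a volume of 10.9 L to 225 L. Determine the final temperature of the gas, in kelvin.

Adiabatic: T₁V₁^(γ−1) = T₂V₂^(γ−1) ⇒ T₂ = T₁ (V₁/V₂)^(γ−1).
T₂ = 607 × (10.9/225)^(0.31) = 237.5 K.

T₂ ≈ 237 K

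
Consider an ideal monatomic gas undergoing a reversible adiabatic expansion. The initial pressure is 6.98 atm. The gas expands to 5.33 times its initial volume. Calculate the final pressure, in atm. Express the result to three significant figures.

P₂ ≈ 0.429 atm

Adiabatic: P₁V₁^γ = P₂V₂^γ ⇒ P₂ = P₁ (V₁/V₂)^γ.
For a monatomic ideal gas γ = 5/3.
P₂ = 6.98 × (1/5.33)^(5/3) = 0.4292 atm.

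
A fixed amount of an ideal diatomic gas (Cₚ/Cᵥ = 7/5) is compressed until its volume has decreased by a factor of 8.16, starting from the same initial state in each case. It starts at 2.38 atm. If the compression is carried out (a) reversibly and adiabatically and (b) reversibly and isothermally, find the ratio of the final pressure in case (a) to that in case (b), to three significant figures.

P_adiabatic / P_isothermal ≈ 2.32

Isothermal: P_b = P₁(V₁/V₂) = 2.38×8.16.
Adiabatic: P_a = P₁(V₁/V₂)^γ = 2.38×8.16^(7/5).
P_a/P_b = (V₁/V₂)^(γ−1) = 8.16^(2/5) = 2.316.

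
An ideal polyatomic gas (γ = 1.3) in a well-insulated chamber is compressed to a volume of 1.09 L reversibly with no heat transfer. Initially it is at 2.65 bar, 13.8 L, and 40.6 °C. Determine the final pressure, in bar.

P₂ ≈ 71.9 bar

Since PV^γ is constant along a reversible adiabat, P₂ = P₁ (V₁/V₂)^γ.
P₂ = 2.65 × (13.8/1.09)^(1.3) = 71.85 bar.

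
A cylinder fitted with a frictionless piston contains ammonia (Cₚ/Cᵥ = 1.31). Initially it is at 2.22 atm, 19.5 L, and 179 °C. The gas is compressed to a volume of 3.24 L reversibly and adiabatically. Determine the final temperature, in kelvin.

For a reversible adiabat TV^(γ−1) is constant, so T₂ = T₁ (V₁/V₂)^(γ−1).
T₁ = 179 °C = 452.1 K.
T₂ = 452.1 × (19.5/3.24)^(0.31) = 788.7 K.

T₂ ≈ 789 K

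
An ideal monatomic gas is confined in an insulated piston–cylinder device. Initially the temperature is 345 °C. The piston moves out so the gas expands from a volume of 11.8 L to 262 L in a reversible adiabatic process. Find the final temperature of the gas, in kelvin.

T₂ ≈ 78.2 K

Adiabatic: T₁V₁^(γ−1) = T₂V₂^(γ−1) ⇒ T₂ = T₁ (V₁/V₂)^(γ−1).
For a monatomic ideal gas γ = 5/3, so γ−1 = 2/3.
T₁ = 345 °C = 618.1 K.
T₂ = 618.1 × (11.8/262)^(2/3) = 78.25 K.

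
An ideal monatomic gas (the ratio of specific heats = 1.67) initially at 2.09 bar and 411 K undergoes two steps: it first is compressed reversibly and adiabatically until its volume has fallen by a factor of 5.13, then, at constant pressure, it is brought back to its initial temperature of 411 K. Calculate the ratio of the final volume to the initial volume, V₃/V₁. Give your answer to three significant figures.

Adiabatic step: V₂/V₁ = 0.1949; T₂ = T₁·5.13^(0.67) = 1229 K.
Isobaric step: V₃/V₂ = T₃/T₂ = 411/1229.
V₃/V₁ = (V₂/V₁)(V₃/V₂) = 0.1949 × (411/1229) = 0.06518.

V₃/V₁ ≈ 0.0652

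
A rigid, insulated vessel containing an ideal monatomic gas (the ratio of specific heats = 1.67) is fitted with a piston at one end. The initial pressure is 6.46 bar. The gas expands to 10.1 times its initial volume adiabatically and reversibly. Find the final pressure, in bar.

Adiabatic: P₁V₁^γ = P₂V₂^γ ⇒ P₂ = P₁ (V₁/V₂)^γ.
P₂ = 6.46 × (1/10.1)^(1.67) = 0.1358 bar.

P₂ ≈ 0.136 bar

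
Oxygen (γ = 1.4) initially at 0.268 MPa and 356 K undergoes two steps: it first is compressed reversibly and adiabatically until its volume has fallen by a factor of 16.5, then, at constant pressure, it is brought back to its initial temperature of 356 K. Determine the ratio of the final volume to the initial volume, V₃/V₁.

V₃/V₁ ≈ 0.0197

Adiabatic step: V₂/V₁ = 0.06061; T₂ = T₁·16.5^(0.4) = 1093 K.
Isobaric step: V₃/V₂ = T₃/T₂ = 356/1093.
V₃/V₁ = (V₂/V₁)(V₃/V₂) = 0.06061 × (356/1093) = 0.01975.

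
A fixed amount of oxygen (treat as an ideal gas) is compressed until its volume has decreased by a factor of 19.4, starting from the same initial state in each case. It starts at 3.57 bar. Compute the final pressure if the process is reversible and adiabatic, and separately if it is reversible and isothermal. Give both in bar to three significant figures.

adiabatic: 227 bar; isothermal: 69.3 bar

For a diatomic ideal gas γ = 7/5.
Isothermal: P₂ = P₁(V₁/V₂) = 3.57×19.4 = 69.26 bar.
Adiabatic: P₂ = P₁(V₁/V₂)^γ = 3.57×19.4^(7/5) = 226.8 bar.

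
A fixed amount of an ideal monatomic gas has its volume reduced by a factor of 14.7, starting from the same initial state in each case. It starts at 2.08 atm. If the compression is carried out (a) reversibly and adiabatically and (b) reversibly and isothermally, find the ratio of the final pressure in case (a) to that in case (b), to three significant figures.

P_adiabatic / P_isothermal ≈ 6.00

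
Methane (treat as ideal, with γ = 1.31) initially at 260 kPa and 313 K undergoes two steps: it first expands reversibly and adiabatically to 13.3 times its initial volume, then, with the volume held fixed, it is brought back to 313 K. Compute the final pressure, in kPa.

Adiabatic step (PV^γ = const): P₂ = 260×(1/13.3)^(1.31) = 8.765 kPa; T₂ = 313×(1/13.3)^(0.31) = 140.3 K.
Isochoric: P₃ = P₂(T₃/T₂) = 8.765 × (313/140.3) = 19.55 kPa.

P₃ ≈ 19.5 kPa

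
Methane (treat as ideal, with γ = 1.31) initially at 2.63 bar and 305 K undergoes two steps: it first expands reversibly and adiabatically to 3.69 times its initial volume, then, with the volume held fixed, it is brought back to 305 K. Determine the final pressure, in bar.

P₃ ≈ 0.713 bar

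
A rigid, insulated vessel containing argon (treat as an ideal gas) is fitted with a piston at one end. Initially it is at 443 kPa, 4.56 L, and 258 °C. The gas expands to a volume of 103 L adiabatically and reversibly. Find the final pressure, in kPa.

P₂ ≈ 2.45 kPa

Adiabatic: P₁V₁^γ = P₂V₂^γ ⇒ P₂ = P₁ (V₁/V₂)^γ.
γ = 5/3 for a monatomic ideal gas.
P₂ = 443 × (4.56/103)^(5/3) = 2.454 kPa.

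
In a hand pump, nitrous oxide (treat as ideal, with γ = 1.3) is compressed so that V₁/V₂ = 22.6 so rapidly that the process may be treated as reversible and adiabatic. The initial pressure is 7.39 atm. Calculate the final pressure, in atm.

P₂ ≈ 426 atm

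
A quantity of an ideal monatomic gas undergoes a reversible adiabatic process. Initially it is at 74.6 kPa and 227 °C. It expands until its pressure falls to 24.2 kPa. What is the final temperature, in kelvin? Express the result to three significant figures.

T₂ ≈ 319 K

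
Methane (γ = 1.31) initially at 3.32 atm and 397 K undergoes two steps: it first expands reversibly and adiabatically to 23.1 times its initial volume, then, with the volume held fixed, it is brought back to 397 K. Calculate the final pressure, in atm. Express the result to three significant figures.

P₃ ≈ 0.144 atm

Adiabatic step (PV^γ = const): P₂ = 3.32×(1/23.1)^(1.31) = 0.0543 atm; T₂ = 397×(1/23.1)^(0.31) = 150 K.
Isochoric: P₃ = P₂(T₃/T₂) = 0.0543 × (397/150) = 0.1437 atm.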